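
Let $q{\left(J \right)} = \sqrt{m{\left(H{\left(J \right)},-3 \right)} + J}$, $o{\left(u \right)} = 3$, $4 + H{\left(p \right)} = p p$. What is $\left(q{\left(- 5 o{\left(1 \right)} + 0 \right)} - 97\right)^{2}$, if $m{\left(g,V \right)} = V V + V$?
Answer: $9400 - 582 i \approx 9400.0 - 582.0 i$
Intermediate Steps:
$H{\left(p \right)} = -4 + p^{2}$ ($H{\left(p \right)} = -4 + p p = -4 + p^{2}$)
$m{\left(g,V \right)} = V + V^{2}$ ($m{\left(g,V \right)} = V^{2} + V = V + V^{2}$)
$q{\left(J \right)} = \sqrt{6 + J}$ ($q{\left(J \right)} = \sqrt{- 3 \left(1 - 3\right) + J} = \sqrt{\left(-3\right) \left(-2\right) + J} = \sqrt{6 + J}$)
$\left(q{\left(- 5 o{\left(1 \right)} + 0 \right)} - 97\right)^{2} = \left(\sqrt{6 + \left(\left(-5\right) 3 + 0\right)} - 97\right)^{2} = \left(\sqrt{6 + \left(-15 + 0\right)} - 97\right)^{2} = \left(\sqrt{6 - 15} - 97\right)^{2} = \left(\sqrt{-9} - 97\right)^{2} = \left(3 i - 97\right)^{2} = \left(-97 + 3 i\right)^{2}$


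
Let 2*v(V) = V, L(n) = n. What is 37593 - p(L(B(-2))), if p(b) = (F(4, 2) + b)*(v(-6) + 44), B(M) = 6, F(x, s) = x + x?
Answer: 37019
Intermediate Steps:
F(x, s) = 2*x
v(V) = V/2
p(b) = 328 + 41*b (p(b) = (2*4 + b)*((1/2)*(-6) + 44) = (8 + b)*(-3 + 44) = (8 + b)*41 = 328 + 41*b)
37593 - p(L(B(-2))) = 37593 - (328 + 41*6) = 37593 - (328 + 246) = 37593 - 1*574 = 37593 - 574 = 37019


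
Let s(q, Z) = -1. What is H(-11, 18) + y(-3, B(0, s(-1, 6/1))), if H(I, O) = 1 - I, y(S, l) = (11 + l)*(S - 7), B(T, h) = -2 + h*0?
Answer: -78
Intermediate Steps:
B(T, h) = -2 (B(T, h) = -2 + 0 = -2)
y(S, l) = (-7 + S)*(11 + l) (y(S, l) = (11 + l)*(-7 + S) = (-7 + S)*(11 + l))
H(-11, 18) + y(-3, B(0, s(-1, 6/1))) = (1 - 1*(-11)) + (-77 - 7*(-2) + 11*(-3) - 3*(-2)) = (1 + 11) + (-77 + 14 - 33 + 6) = 12 - 90 = -78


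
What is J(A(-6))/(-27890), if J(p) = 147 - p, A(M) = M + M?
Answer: -159/27890 ≈ -0.0057010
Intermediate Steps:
A(M) = 2*M
J(A(-6))/(-27890) = (147 - 2*(-6))/(-27890) = (147 - 1*(-12))*(-1/27890) = (147 + 12)*(-1/27890) = 159*(-1/27890) = -159/27890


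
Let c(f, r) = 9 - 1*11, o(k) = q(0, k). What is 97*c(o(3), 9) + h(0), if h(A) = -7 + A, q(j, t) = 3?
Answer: -201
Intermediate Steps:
o(k) = 3
c(f, r) = -2 (c(f, r) = 9 - 11 = -2)
97*c(o(3), 9) + h(0) = 97*(-2) + (-7 + 0) = -194 - 7 = -201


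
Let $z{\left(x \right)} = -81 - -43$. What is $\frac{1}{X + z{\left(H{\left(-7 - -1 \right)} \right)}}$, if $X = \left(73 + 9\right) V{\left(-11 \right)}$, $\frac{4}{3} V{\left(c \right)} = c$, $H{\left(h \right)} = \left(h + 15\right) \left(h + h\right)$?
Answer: $- \frac{2}{1429} \approx -0.0013996$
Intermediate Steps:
$H{\left(h \right)} = 2 h \left(15 + h\right)$ ($H{\left(h \right)} = \left(15 + h\right) 2 h = 2 h \left(15 + h\right)$)
$V{\left(c \right)} = \frac{3 c}{4}$
$z{\left(x \right)} = -38$ ($z{\left(x \right)} = -81 + 43 = -38$)
$X = - \frac{1353}{2}$ ($X = \left(73 + 9\right) \frac{3}{4} \left(-11\right) = 82 \left(- \frac{33}{4}\right) = - \frac{1353}{2} \approx -676.5$)
$\frac{1}{X + z{\left(H{\left(-7 - -1 \right)} \right)}} = \frac{1}{- \frac{1353}{2} - 38} = \frac{1}{- \frac{1429}{2}} = - \frac{2}{1429}$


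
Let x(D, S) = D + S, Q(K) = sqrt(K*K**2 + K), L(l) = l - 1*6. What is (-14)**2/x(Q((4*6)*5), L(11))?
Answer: -196/345619 + 392*sqrt(432030)/1728095 ≈ 0.14853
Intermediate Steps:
L(l) = -6 + l (L(l) = l - 6 = -6 + l)
Q(K) = sqrt(K + K**3) (Q(K) = sqrt(K**3 + K) = sqrt(K + K**3))
(-14)**2/x(Q((4*6)*5), L(11)) = (-14)**2/(sqrt((4*6)*5 + ((4*6)*5)**3) + (-6 + 11)) = 196/(sqrt(24*5 + (24*5)**3) + 5) = 196/(sqrt(120 + 120**3) + 5) = 196/(sqrt(120 + 1728000) + 5) = 196/(sqrt(1728120) + 5) = 196/(2*sqrt(432030) + 5) = 196/(5 + 2*sqrt(432030))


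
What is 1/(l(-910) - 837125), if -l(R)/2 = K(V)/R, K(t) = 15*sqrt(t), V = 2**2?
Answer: -91/76178369 ≈ -1.1946e-6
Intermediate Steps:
V = 4
l(R) = -60/R (l(R) = -2*15*sqrt(4)/R = -2*15*2/R = -60/R)
1/(l(-910) - 837125) = 1/(-60/(-910) - 837125) = 1/(-60*(-1/910) - 837125) = 1/(6/91 - 837125) = 1/(-76178369/91) = -91/76178369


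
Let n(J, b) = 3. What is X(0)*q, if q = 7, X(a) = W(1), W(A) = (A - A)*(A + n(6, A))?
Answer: 0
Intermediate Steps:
W(A) = 0 (W(A) = (A - A)*(A + 3) = 0*(3 + A) = 0)
X(a) = 0
X(0)*q = 0*7 = 0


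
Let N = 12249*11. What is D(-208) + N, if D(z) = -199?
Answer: 134540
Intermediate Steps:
N = 134739
D(-208) + N = -199 + 134739 = 134540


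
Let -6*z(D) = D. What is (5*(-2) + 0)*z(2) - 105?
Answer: -305/3 ≈ -101.67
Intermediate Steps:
z(D) = -D/6
(5*(-2) + 0)*z(2) - 105 = (5*(-2) + 0)*(-⅙*2) - 105 = (-10 + 0)*(-⅓) - 105 = -10*(-⅓) - 105 = 10/3 - 105 = -305/3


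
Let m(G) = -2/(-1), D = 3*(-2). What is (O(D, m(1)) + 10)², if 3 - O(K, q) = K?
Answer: 361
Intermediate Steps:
D = -6
m(G) = 2 (m(G) = -2*(-1) = 2)
O(K, q) = 3 - K
(O(D, m(1)) + 10)² = ((3 - 1*(-6)) + 10)² = ((3 + 6) + 10)² = (9 + 10)² = 19² = 361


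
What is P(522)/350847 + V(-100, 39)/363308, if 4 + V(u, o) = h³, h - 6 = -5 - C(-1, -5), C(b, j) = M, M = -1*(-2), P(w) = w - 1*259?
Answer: 93795769/127465521876 ≈ 0.00073585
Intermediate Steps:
P(w) = -259 + w (P(w) = w - 259 = -259 + w)
M = 2
C(b, j) = 2
h = -1 (h = 6 + (-5 - 1*2) = 6 + (-5 - 2) = 6 - 7 = -1)
V(u, o) = -5 (V(u, o) = -4 + (-1)³ = -4 - 1 = -5)
P(522)/350847 + V(-100, 39)/363308 = (-259 + 522)/350847 - 5/363308 = 263*(1/350847) - 5*1/363308 = 263/350847 - 5/363308 = 93795769/127465521876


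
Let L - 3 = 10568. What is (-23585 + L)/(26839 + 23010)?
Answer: -13014/49849 ≈ -0.26107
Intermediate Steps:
L = 10571 (L = 3 + 10568 = 10571)
(-23585 + L)/(26839 + 23010) = (-23585 + 10571)/(26839 + 23010) = -13014/49849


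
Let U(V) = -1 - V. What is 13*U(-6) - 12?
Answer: 53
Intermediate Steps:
13*U(-6) - 12 = 13*(-1 - 1*(-6)) - 12 = 13*(-1 + 6) - 12 = 13*5 - 12 = 65 - 12 = 53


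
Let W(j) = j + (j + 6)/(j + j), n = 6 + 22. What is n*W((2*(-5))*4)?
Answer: -11081/10 ≈ -1108.1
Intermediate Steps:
n = 28
W(j) = j + (6 + j)/(2*j) (W(j) = j + (6 + j)/((2*j)) = j + (6 + j)*(1/(2*j)) = j + (6 + j)/(2*j))
n*W((2*(-5))*4) = 28*(½ + (2*(-5))*4 + 3/(((2*(-5))*4))) = 28*(½ - 10*4 + 3/((-10*4))) = 28*(½ - 40 + 3/(-40)) = 28*(½ - 40 + 3*(-1/40)) = 28*(½ - 40 - 3/40) = 28*(-1583/40) = -11081/10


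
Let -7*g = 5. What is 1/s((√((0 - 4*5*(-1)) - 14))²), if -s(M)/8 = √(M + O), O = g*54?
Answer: I*√399/912 ≈ 0.021902*I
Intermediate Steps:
g = -5/7 (g = -⅐*5 = -5/7 ≈ -0.71429)
O = -270/7 (O = -5/7*54 = -270/7 ≈ -38.571)
s(M) = -8*√(-270/7 + M) (s(M) = -8*√(M - 270/7) = -8*√(-270/7 + M))
1/s((√((0 - 4*5*(-1)) - 14))²) = 1/(-8*√(-1890 + 49*(√((0 - 4*5*(-1)) - 14))²)/7) = 1/(-8*√(-1890 + 49*(√((0 - 20*(-1)) - 14))²)/7) = 1/(-8*√(-1890 + 49*(√((0 - 1*(-20)) - 14))²)/7) = 1/(-8*√(-1890 + 49*(√((0 + 20) - 14))²)/7) = 1/(-8*√(-1890 + 49*(√(20 - 14))²)/7) = 1/(-8*√(-1890 + 49*(√6)²)/7) = 1/(-8*√(-1890 + 49*6)/7) = 1/(-8*√(-1890 + 294)/7) = 1/(-16*I*√399/7) = I*√399/912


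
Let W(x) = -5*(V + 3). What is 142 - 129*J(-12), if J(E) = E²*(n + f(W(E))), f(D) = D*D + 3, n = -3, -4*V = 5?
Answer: -1422083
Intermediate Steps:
V = -5/4 (V = -¼*5 = -5/4 ≈ -1.2500)
W(x) = -35/4 (W(x) = -5*(-5/4 + 3) = -5*7/4 = -35/4)
f(D) = 3 + D² (f(D) = D² + 3 = 3 + D²)
J(E) = 1225*E²/16 (J(E) = E²*(-3 + (3 + (-35/4)²)) = E²*(-3 + (3 + 1225/16)) = E²*(-3 + 1273/16) = E²*(1225/16) = 1225*E²/16)
142 - 129*J(-12) = 142 - 158025*(-12)²/16 = 142 - 158025*144/16 = 142 - 129*11025 = 142 - 1422225 = -1422083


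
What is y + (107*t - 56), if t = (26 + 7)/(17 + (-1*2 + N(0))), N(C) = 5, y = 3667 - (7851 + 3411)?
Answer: -149489/20 ≈ -7474.5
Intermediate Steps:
y = -7595 (y = 3667 - 1*11262 = 3667 - 11262 = -7595)
t = 33/20 (t = (26 + 7)/(17 + (-1*2 + 5)) = 33/(17 + (-2 + 5)) = 33/(17 + 3) = 33/20 ≈ 1.6500)
y + (107*t - 56) = -7595 + (107*(33/20) - 56) = -7595 + (3531/20 - 56) = -7595 + 2411/20 = -149489/20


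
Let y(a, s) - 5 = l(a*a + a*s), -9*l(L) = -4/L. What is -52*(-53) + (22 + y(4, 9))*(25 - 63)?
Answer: 202372/117 ≈ 1729.7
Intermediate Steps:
l(L) = 4/(9*L) (l(L) = -(-4)/(9*L) = 4/(9*L))
y(a, s) = 5 + 4/(9*(a² + a*s)) (y(a, s) = 5 + 4/(9*(a*a + a*s)) = 5 + 4/(9*(a² + a*s)))
-52*(-53) + (22 + y(4, 9))*(25 - 63) = -52*(-53) + (22 + (⅑)*(4 + 45*4*(4 + 9))/(4*(4 + 9)))*(25 - 63) = 2756 + (22 + (⅑)*(¼)*(4 + 45*4*13)/13)*(-38) = 2756 + (22 + (⅑)*(¼)*(1/13)*(4 + 2340))*(-38) = 2756 + (22 + (⅑)*(¼)*(1/13)*2344)*(-38) = 2756 + (22 + 586/117)*(-38) = 2756 + (3160/117)*(-38) = 2756 - 120080/117 = 202372/117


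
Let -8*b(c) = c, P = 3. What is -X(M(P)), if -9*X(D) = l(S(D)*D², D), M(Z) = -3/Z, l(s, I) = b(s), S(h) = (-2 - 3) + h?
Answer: 1/12 ≈ 0.083333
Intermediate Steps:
b(c) = -c/8
S(h) = -5 + h
l(s, I) = -s/8
X(D) = D²*(-5 + D)/72 (X(D) = -(-1)*(-5 + D)*D²/72 = -(-1)*D²*(-5 + D)/72 = D²*(-5 + D)/72)
-X(M(P)) = -(-3/3)²*(-5 - 3/3)/72 = -(-3*⅓)²*(-5 - 3*⅓)/72 = -(-1)²*(-5 - 1)/72 = -(-6)/72 = -1*(-1/12) = 1/12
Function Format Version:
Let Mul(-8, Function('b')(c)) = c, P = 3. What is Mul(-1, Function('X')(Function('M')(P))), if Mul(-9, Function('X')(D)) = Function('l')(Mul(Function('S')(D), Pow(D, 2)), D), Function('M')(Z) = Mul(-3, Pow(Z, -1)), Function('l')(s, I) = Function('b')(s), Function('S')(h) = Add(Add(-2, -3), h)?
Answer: Rational(1, 12) ≈ 0.083333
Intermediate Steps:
Function('b')(c) = Mul(Rational(-1, 8), c)
Function('S')(h) = Add(-5, h)
Function('l')(s, I) = Mul(Rational(-1, 8), s)
Function('X')(D) = Mul(Rational(1, 72), Pow(D, 2), Add(-5, D)) (Function('X')(D) = Mul(Rational(-1, 9), Mul(Rational(-1, 8), Mul(Add(-5, D), Pow(D, 2)))) = Mul(Rational(-1, 9), Mul(Rational(-1, 8), Mul(Pow(D, 2), Add(-5, D)))) = Mul(Rational(-1, 9), Mul(Rational(-1, 8), Pow(D, 2), Add(-5, D))) = Mul(Rational(1, 72), Pow(D, 2), Add(-5, D)))
Mul(-1, Function('X')(Function('M')(P))) = Mul(-1, Mul(Rational(1, 72), Pow(Mul(-3, Pow(3, -1)), 2), Add(-5, Mul(-3, Pow(3, -1))))) = Mul(-1, Mul(Rational(1, 72), Pow(Mul(-3, Rational(1, 3)), 2), Add(-5, Mul(-3, Rational(1, 3))))) = Mul(-1, Mul(Rational(1, 72), Pow(-1, 2), Add(-5, -1))) = Mul(-1, Mul(Rational(1, 72), 1, -6)) = Mul(-1, Rational(-1, 12)) = Rational(1, 12)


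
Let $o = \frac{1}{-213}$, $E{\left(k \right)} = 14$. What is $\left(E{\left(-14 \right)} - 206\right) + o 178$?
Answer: $- \frac{41074}{213} \approx -192.84$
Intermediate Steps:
$o = - \frac{1}{213} \approx -0.0046948$
$\left(E{\left(-14 \right)} - 206\right) + o 178 = \left(14 - 206\right) - \frac{178}{213} = -192 - \frac{178}{213} = - \frac{41074}{213}$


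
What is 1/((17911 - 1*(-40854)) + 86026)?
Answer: 1/144791 ≈ 6.9065e-6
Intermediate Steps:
1/((17911 - 1*(-40854)) + 86026) = 1/((17911 + 40854) + 86026) = 1/(58765 + 86026) = 1/144791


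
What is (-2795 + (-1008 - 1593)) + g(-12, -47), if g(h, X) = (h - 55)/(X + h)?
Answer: -318297/59 ≈ -5394.9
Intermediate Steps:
g(h, X) = (-55 + h)/(X + h)
(-2795 + (-1008 - 1593)) + g(-12, -47) = (-2795 + (-1008 - 1593)) + (-55 - 12)/(-47 - 12) = (-2795 - 2601) - 67/(-59) = -5396 - 1/59*(-67) = -5396 + 67/59 = -318297/59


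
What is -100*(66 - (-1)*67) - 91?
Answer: -13391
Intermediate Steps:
-100*(66 - (-1)*67) - 91 = -100*(66 - 1*(-67)) - 91 = -100*(66 + 67) - 91 = -100*133 - 91 = -13300 - 91 = -13391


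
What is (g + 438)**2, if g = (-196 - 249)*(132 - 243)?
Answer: 2483327889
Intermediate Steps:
g = 49395 (g = -445*(-111) = 49395)
(g + 438)**2 = (49395 + 438)**2 = 49833**2 = 2483327889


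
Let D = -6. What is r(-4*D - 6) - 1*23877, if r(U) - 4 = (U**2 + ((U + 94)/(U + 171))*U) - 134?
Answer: -71017/3 ≈ -23672.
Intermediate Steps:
r(U) = -130 + U**2 + U*(94 + U)/(171 + U) (r(U) = 4 + ((U**2 + ((U + 94)/(U + 171))*U) - 134) = 4 + ((U**2 + ((94 + U)/(171 + U))*U) - 134) = 4 + ((U**2 + U*(94 + U)/(171 + U)) - 134) = 4 + (-134 + U**2 + U*(94 + U)/(171 + U)) = -130 + U**2 + U*(94 + U)/(171 + U))
r(-4*D - 6) - 1*23877 = (-22230 + (-4*(-6) - 6)**3 - 36*(-4*(-6) - 6) + 172*(-4*(-6) - 6)**2)/(171 + (-4*(-6) - 6)) - 1*23877 = (-22230 + (24 - 6)**3 - 36*(24 - 6) + 172*(24 - 6)**2)/(171 + (24 - 6)) - 23877 = (-22230 + 18**3 - 36*18 + 172*18**2)/(171 + 18) - 23877 = (-22230 + 5832 - 648 + 172*324)/189 - 23877 = (-22230 + 5832 - 648 + 55728)/189 - 23877 = (1/189)*38682 - 23877 = 614/3 - 23877 = -71017/3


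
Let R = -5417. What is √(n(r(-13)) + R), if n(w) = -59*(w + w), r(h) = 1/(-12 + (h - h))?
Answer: I*√194658/6 ≈ 73.533*I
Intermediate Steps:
r(h) = -1/12 (r(h) = 1/(-12 + 0) = 1/(-12) = -1/12)
n(w) = -118*w
√(n(r(-13)) + R) = √(-118*(-1/12) - 5417) = √(59/6 - 5417) = √(-32443/6) = I*√194658/6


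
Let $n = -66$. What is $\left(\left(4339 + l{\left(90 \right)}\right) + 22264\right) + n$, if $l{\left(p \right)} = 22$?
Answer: $26559$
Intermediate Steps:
$\left(\left(4339 + l{\left(90 \right)}\right) + 22264\right) + n = \left(\left(4339 + 22\right) + 22264\right) - 66 = \left(4361 + 22264\right) - 66 = 26625 - 66 = 26559$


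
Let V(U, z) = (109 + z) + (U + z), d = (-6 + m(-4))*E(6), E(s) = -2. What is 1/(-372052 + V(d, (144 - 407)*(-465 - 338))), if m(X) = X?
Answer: 1/50455 ≈ 1.9820e-5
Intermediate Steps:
d = 20 (d = (-6 - 4)*(-2) = -10*(-2) = 20)
V(U, z) = 109 + U + 2*z
1/(-372052 + V(d, (144 - 407)*(-465 - 338))) = 1/(-372052 + (109 + 20 + 2*((144 - 407)*(-465 - 338)))) = 1/(-372052 + (109 + 20 + 2*(-263*(-803)))) = 1/(-372052 + (109 + 20 + 2*211189)) = 1/(-372052 + (109 + 20 + 422378)) = 1/(-372052 + 422507) = 1/50455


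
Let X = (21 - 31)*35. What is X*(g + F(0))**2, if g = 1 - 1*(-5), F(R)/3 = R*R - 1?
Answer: -3150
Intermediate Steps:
F(R) = -3 + 3*R**2 (F(R) = 3*(R*R - 1) = 3*(R**2 - 1) = 3*(-1 + R**2) = -3 + 3*R**2)
g = 6 (g = 1 + 5 = 6)
X = -350 (X = -10*35 = -350)
X*(g + F(0))**2 = -350*(6 + (-3 + 3*0**2))**2 = -350*(6 + (-3 + 3*0))**2 = -350*(6 + (-3 + 0))**2 = -350*(6 - 3)**2 = -350*3**2 = -350*9 = -3150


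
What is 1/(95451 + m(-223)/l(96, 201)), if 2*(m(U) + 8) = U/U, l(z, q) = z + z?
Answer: 128/12217723 ≈ 1.0477e-5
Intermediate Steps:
l(z, q) = 2*z
m(U) = -15/2 (m(U) = -8 + (U/U)/2 = -8 + (1/2)*1 = -8 + 1/2 = -15/2)
1/(95451 + m(-223)/l(96, 201)) = 1/(95451 - 15/(2*(2*96))) = 1/(95451 - 15/2/192) = 1/(95451 - 15/2*1/192) = 1/(95451 - 5/128) = 1/(12217723/128) = 128/12217723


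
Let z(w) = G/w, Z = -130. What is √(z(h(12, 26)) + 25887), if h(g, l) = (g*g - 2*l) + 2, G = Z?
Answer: 4*√3573833/47 ≈ 160.89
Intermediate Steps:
G = -130
h(g, l) = 2 + g² - 2*l (h(g, l) = (g² - 2*l) + 2 = 2 + g² - 2*l)
z(w) = -130/w
√(z(h(12, 26)) + 25887) = √(-130/(2 + 12² - 2*26) + 25887) = √(-130/(2 + 144 - 52) + 25887) = √(-130/94 + 25887) = √(-130*1/94 + 25887) = √(-65/47 + 25887) = √(1216624/47) = 4*√3573833/47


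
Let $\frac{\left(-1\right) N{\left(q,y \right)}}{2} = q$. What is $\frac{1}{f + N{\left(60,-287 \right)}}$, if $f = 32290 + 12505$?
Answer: $\frac{1}{44675} \approx 2.2384 \cdot 10^{-5}$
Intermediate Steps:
$N{\left(q,y \right)} = - 2 q$
$f = 44795$
$\frac{1}{f + N{\left(60,-287 \right)}} = \frac{1}{44795 - 120} = \frac{1}{44675}$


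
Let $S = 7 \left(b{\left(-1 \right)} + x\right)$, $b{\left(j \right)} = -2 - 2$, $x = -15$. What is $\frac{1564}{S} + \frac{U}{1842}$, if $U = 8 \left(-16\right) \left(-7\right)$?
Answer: $- \frac{1380860}{122493} \approx -11.273$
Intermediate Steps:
$b{\left(j \right)} = -4$ ($b{\left(j \right)} = -2 - 2 = -4$)
$U = 896$ ($U = \left(-128\right) \left(-7\right) = 896$)
$S = -133$ ($S = 7 \left(-4 - 15\right) = 7 \left(-19\right) = -133$)
$\frac{1564}{S} + \frac{U}{1842} = \frac{1564}{-133} + \frac{896}{1842} = 1564 \left(- \frac{1}{133}\right) + 896 \cdot \frac{1}{1842} = - \frac{1564}{133} + \frac{448}{921} = - \frac{1380860}{122493}$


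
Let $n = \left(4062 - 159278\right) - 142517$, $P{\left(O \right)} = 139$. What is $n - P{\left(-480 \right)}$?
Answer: $-297872$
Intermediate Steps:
$n = -297733$ ($n = -155216 - 142517 = -297733$)
$n - P{\left(-480 \right)} = -297733 - 139 = -297872$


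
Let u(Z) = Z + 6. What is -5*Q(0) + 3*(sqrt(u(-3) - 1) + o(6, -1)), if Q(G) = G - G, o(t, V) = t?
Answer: 18 + 3*sqrt(2) ≈ 22.243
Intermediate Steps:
u(Z) = 6 + Z
Q(G) = 0
-5*Q(0) + 3*(sqrt(u(-3) - 1) + o(6, -1)) = -5*0 + 3*(sqrt((6 - 3) - 1) + 6) = 0 + 3*(sqrt(3 - 1) + 6) = 0 + 3*(sqrt(2) + 6) = 0 + 3*(6 + sqrt(2)) = 0 + (18 + 3*sqrt(2)) = 18 + 3*sqrt(2)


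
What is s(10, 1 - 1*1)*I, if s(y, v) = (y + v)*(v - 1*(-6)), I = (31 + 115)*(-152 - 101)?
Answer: -2216280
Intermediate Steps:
I = -36938 (I = 146*(-253) = -36938)
s(y, v) = (6 + v)*(v + y) (s(y, v) = (v + y)*(v + 6) = (v + y)*(6 + v) = (6 + v)*(v + y))
s(10, 1 - 1*1)*I = ((1 - 1*1)² + 6*(1 - 1*1) + 6*10 + (1 - 1*1)*10)*(-36938) = ((1 - 1)² + 6*(1 - 1) + 60 + (1 - 1)*10)*(-36938) = (0² + 6*0 + 60 + 0*10)*(-36938) = (0 + 0 + 60 + 0)*(-36938) = 60*(-36938) = -2216280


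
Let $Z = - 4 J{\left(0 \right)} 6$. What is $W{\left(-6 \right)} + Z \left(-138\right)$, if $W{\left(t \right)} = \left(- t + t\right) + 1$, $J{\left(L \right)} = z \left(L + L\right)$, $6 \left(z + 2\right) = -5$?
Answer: $1$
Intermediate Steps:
$z = - \frac{17}{6}$ ($z = -2 + \frac{1}{6} \left(-5\right) = -2 - \frac{5}{6} = - \frac{17}{6} \approx -2.8333$)
$J{\left(L \right)} = - \frac{17 L}{3}$ ($J{\left(L \right)} = - \frac{17 \left(L + L\right)}{6} = - \frac{17 \cdot 2 L}{6} = - \frac{17 L}{3}$)
$Z = 0$ ($Z = - 4 \left(\left(- \frac{17}{3}\right) 0\right) 6 = \left(-4\right) 0 \cdot 6 = 0 \cdot 6 = 0$)
$W{\left(t \right)} = 1$ ($W{\left(t \right)} = 0 + 1 = 1$)
$W{\left(-6 \right)} + Z \left(-138\right) = 1 + 0 \left(-138\right) = 1 + 0 = 1$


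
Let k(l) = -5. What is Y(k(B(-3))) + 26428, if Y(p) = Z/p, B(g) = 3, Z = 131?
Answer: 132009/5 ≈ 26402.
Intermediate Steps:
Y(p) = 131/p
Y(k(B(-3))) + 26428 = 131/(-5) + 26428 = 131*(-1/5) + 26428 = -131/5 + 26428 = 132009/5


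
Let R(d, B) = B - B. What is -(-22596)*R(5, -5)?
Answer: 0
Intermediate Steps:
R(d, B) = 0
-(-22596)*R(5, -5) = -(-22596)*0 = -3228*0 = 0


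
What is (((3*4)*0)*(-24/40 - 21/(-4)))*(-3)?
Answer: 0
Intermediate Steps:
(((3*4)*0)*(-24/40 - 21/(-4)))*(-3) = ((12*0)*(-24*1/40 - 21*(-1/4)))*(-3) = (0*(-3/5 + 21/4))*(-3) = (0*(93/20))*(-3) = 0*(-3) = 0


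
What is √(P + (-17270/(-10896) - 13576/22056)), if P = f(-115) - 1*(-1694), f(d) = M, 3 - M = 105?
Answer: √9982807101223926/2503356 ≈ 39.912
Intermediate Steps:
M = -102 (M = 3 - 1*105 = 3 - 105 = -102)
f(d) = -102
P = 1592 (P = -102 - 1*(-1694) = -102 + 1694 = 1592)
√(P + (-17270/(-10896) - 13576/22056)) = √(1592 + (-17270/(-10896) - 13576/22056)) = √(1592 + (-17270*(-1/10896) - 13576*1/22056)) = √(1592 + (8635/5448 - 1697/2757)) = √(1592 + 4853813/5006712) = √(7975539317/5006712) = √9982807101223926/2503356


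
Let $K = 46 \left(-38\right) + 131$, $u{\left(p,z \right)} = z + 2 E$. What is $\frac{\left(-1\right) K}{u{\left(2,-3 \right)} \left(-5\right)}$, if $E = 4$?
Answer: $- \frac{1617}{25} \approx -64.68$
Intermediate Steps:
$u{\left(p,z \right)} = 8 + z$ ($u{\left(p,z \right)} = z + 2 \cdot 4 = z + 8 = 8 + z$)
$K = -1617$ ($K = -1748 + 131 = -1617$)
$\frac{\left(-1\right) K}{u{\left(2,-3 \right)} \left(-5\right)} = \frac{\left(-1\right) \left(-1617\right)}{\left(8 - 3\right) \left(-5\right)} = \frac{1}{5 \left(-5\right)} 1617 = \frac{1}{-25} \cdot 1617 = \left(- \frac{1}{25}\right) 1617 = - \frac{1617}{25}$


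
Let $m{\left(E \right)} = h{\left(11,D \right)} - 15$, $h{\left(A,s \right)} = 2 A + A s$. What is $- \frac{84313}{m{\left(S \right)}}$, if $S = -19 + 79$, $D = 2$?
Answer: $- \frac{84313}{29} \approx -2907.3$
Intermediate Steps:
$S = 60$
$m{\left(E \right)} = 29$ ($m{\left(E \right)} = 11 \left(2 + 2\right) - 15 = 11 \cdot 4 - 15 = 44 - 15 = 29$)
$- \frac{84313}{m{\left(S \right)}} = - \frac{84313}{29}$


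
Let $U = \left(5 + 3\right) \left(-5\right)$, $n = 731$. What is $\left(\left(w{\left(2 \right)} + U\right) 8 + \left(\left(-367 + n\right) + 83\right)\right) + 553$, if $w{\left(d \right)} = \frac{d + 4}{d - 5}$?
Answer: $664$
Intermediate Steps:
$w{\left(d \right)} = \frac{4 + d}{-5 + d}$
$U = -40$ ($U = 8 \left(-5\right) = -40$)
$\left(\left(w{\left(2 \right)} + U\right) 8 + \left(\left(-367 + n\right) + 83\right)\right) + 553 = \left(\left(\frac{4 + 2}{-5 + 2} - 40\right) 8 + \left(\left(-367 + 731\right) + 83\right)\right) + 553 = \left(\left(\frac{1}{-3} \cdot 6 - 40\right) 8 + \left(364 + 83\right)\right) + 553 = \left(\left(\left(- \frac{1}{3}\right) 6 - 40\right) 8 + 447\right) + 553 = \left(\left(-2 - 40\right) 8 + 447\right) + 553 = \left(\left(-42\right) 8 + 447\right) + 553 = \left(-336 + 447\right) + 553 = 111 + 553 = 664$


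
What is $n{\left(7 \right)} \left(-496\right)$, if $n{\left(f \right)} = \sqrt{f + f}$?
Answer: $- 496 \sqrt{14} \approx -1855.9$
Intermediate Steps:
$n{\left(f \right)} = \sqrt{2} \sqrt{f}$ ($n{\left(f \right)} = \sqrt{2 f} = \sqrt{2} \sqrt{f}$)
$n{\left(7 \right)} \left(-496\right) = \sqrt{2} \sqrt{7} \left(-496\right) = \sqrt{14} \left(-496\right) = - 496 \sqrt{14}$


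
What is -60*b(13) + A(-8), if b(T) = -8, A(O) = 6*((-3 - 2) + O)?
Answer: 402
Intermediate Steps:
A(O) = -30 + 6*O (A(O) = 6*(-5 + O) = -30 + 6*O)
-60*b(13) + A(-8) = -60*(-8) + (-30 + 6*(-8)) = 480 + (-30 - 48) = 480 - 78 = 402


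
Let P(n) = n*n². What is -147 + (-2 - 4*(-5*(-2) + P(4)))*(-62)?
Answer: 18329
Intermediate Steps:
P(n) = n³
-147 + (-2 - 4*(-5*(-2) + P(4)))*(-62) = -147 + (-2 - 4*(-5*(-2) + 4³))*(-62) = -147 + (-2 - 4*(10 + 64))*(-62) = -147 + (-2 - 4*74)*(-62) = -147 + (-2 - 296)*(-62) = -147 - 298*(-62) = -147 + 18476 = 18329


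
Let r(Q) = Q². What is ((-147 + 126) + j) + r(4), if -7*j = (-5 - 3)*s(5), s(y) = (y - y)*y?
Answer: -5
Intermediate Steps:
s(y) = 0 (s(y) = 0*y = 0)
j = 0 (j = -(-5 - 3)*0/7 = -(-8)*0/7 = -⅐*0 = 0)
((-147 + 126) + j) + r(4) = ((-147 + 126) + 0) + 4² = (-21 + 0) + 16 = -21 + 16 = -5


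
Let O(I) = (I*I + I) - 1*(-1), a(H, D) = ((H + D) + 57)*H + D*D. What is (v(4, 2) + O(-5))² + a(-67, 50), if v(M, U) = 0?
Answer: 261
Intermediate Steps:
a(H, D) = D² + H*(57 + D + H) (a(H, D) = ((D + H) + 57)*H + D² = (57 + D + H)*H + D² = H*(57 + D + H) + D² = D² + H*(57 + D + H))
O(I) = 1 + I + I² (O(I) = (I² + I) + 1 = (I + I²) + 1 = 1 + I + I²)
(v(4, 2) + O(-5))² + a(-67, 50) = (0 + (1 - 5 + (-5)²))² + (50² + (-67)² + 57*(-67) + 50*(-67)) = (0 + (1 - 5 + 25))² + (2500 + 4489 - 3819 - 3350) = (0 + 21)² - 180 = 21² - 180 = 441 - 180 = 261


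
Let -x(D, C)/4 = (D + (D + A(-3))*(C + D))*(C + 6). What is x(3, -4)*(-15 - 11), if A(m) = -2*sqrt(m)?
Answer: 416*I*sqrt(3) ≈ 720.53*I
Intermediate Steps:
x(D, C) = -4*(6 + C)*(D + (C + D)*(D - 2*I*sqrt(3))) (x(D, C) = -4*(D + (D - 2*I*sqrt(3))*(C + D))*(C + 6) = -4*(D + (D - 2*I*sqrt(3))*(C + D))*(6 + C) = -4*(D + (C + D)*(D - 2*I*sqrt(3)))*(6 + C) = -4*(6 + C)*(D + (C + D)*(D - 2*I*sqrt(3))))
x(3, -4)*(-15 - 11) = (-24*3 - 24*3**2 - 28*(-4)*3 - 4*(-4)*3**2 - 4*3*(-4)**2 + 8*I*sqrt(3)*(-4)**2 + 48*I*(-4)*sqrt(3) + 48*I*3*sqrt(3) + 8*I*(-4)*3*sqrt(3))*(-15 - 11) = (-72 - 24*9 + 336 - 4*(-4)*9 - 4*3*16 + 8*I*sqrt(3)*16 - 192*I*sqrt(3) + 144*I*sqrt(3) - 96*I*sqrt(3))*(-26) = (-72 - 216 + 336 + 144 - 192 + 128*I*sqrt(3) - 192*I*sqrt(3) + 144*I*sqrt(3) - 96*I*sqrt(3))*(-26) = -16*I*sqrt(3)*(-26) = 416*I*sqrt(3)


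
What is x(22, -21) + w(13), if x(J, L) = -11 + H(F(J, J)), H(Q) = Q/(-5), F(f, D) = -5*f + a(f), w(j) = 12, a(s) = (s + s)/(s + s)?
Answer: 114/5 ≈ 22.800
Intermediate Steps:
a(s) = 1 (a(s) = (2*s)/((2*s)) = (2*s)*(1/(2*s)) = 1)
F(f, D) = 1 - 5*f (F(f, D) = -5*f + 1 = 1 - 5*f)
H(Q) = -Q/5 (H(Q) = Q*(-1/5) = -Q/5)
x(J, L) = -56/5 + J (x(J, L) = -11 - (1 - 5*J)/5 = -11 + (-1/5 + J) = -56/5 + J)
x(22, -21) + w(13) = (-56/5 + 22) + 12 = 54/5 + 12 = 114/5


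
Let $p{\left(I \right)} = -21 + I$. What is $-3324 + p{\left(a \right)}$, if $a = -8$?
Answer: $-3353$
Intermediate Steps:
$-3324 + p{\left(a \right)} = -3324 - 29 = -3353$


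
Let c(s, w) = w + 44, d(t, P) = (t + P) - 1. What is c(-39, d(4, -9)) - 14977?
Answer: -14939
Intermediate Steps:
d(t, P) = -1 + P + t (d(t, P) = (P + t) - 1 = -1 + P + t)
c(s, w) = 44 + w
c(-39, d(4, -9)) - 14977 = (44 + (-1 - 9 + 4)) - 14977 = (44 - 6) - 14977 = 38 - 14977 = -14939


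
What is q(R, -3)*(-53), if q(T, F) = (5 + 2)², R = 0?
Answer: -2597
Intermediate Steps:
q(T, F) = 49 (q(T, F) = 7² = 49)
q(R, -3)*(-53) = 49*(-53) = -2597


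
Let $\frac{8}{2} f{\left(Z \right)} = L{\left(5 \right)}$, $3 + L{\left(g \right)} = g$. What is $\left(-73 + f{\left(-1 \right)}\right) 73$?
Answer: $- \frac{10585}{2} \approx -5292.5$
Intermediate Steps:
$L{\left(g \right)} = -3 + g$
$f{\left(Z \right)} = \frac{1}{2}$ ($f{\left(Z \right)} = \frac{-3 + 5}{4} = \frac{1}{4} \cdot 2 = \frac{1}{2}$)
$\left(-73 + f{\left(-1 \right)}\right) 73 = \left(-73 + \frac{1}{2}\right) 73 = \left(- \frac{145}{2}\right) 73 = - \frac{10585}{2}$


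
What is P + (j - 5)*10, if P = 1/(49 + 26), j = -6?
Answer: -8249/75 ≈ -109.99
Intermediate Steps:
P = 1/75 ≈ 0.013333
P + (j - 5)*10 = 1/75 + (-6 - 5)*10 = 1/75 - 11*10 = 1/75 - 110 = -8249/75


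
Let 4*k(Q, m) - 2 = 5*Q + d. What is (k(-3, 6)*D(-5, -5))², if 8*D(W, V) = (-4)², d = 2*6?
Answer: ¼ ≈ 0.25000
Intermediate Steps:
d = 12
k(Q, m) = 7/2 + 5*Q/4 (k(Q, m) = ½ + (5*Q + 12)/4 = ½ + (12 + 5*Q)/4 = ½ + (3 + 5*Q/4) = 7/2 + 5*Q/4)
D(W, V) = 2 (D(W, V) = (⅛)*(-4)² = (⅛)*16 = 2)
(k(-3, 6)*D(-5, -5))² = ((7/2 + (5/4)*(-3))*2)² = ((7/2 - 15/4)*2)² = (-¼*2)² = (-½)² = ¼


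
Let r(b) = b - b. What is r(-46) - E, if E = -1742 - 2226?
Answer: 3968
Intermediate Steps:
r(b) = 0
E = -3968
r(-46) - E = 0 - 1*(-3968) = 0 + 3968 = 3968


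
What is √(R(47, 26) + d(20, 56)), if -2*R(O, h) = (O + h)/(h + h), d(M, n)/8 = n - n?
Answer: I*√1898/52 ≈ 0.83781*I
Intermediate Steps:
d(M, n) = 0 (d(M, n) = 8*(n - n) = 8*0 = 0)
R(O, h) = -(O + h)/(4*h) (R(O, h) = -(O + h)/(2*(h + h)) = -(O + h)/(2*(2*h)) = -(O + h)*1/(2*h)/2 = -(O + h)/(4*h))
√(R(47, 26) + d(20, 56)) = √((¼)*(-1*47 - 1*26)/26 + 0) = √((¼)*(1/26)*(-47 - 26) + 0) = √((¼)*(1/26)*(-73) + 0) = √(-73/104 + 0) = √(-73/104) = I*√1898/52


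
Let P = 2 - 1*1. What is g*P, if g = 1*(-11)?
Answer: -11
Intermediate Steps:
P = 1 (P = 2 - 1 = 1)
g = -11
g*P = -11*1 = -11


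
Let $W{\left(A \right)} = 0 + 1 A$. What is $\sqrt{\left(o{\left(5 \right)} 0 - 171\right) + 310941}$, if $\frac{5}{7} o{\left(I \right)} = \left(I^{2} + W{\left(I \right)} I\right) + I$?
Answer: $3 \sqrt{34530} \approx 557.47$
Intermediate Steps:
$W{\left(A \right)} = A$ ($W{\left(A \right)} = 0 + A = A$)
$o{\left(I \right)} = \frac{7 I}{5} + \frac{14 I^{2}}{5}$ ($o{\left(I \right)} = \frac{7 \left(\left(I^{2} + I I\right) + I\right)}{5} = \frac{7 \left(\left(I^{2} + I^{2}\right) + I\right)}{5} = \frac{7 \left(2 I^{2} + I\right)}{5} = \frac{7 \left(I + 2 I^{2}\right)}{5} = \frac{7 I}{5} + \frac{14 I^{2}}{5}$)
$\sqrt{\left(o{\left(5 \right)} 0 - 171\right) + 310941} = \sqrt{\left(\frac{7}{5} \cdot 5 \left(1 + 2 \cdot 5\right) 0 - 171\right) + 310941} = \sqrt{\left(\frac{7}{5} \cdot 5 \left(1 + 10\right) 0 - 171\right) + 310941} = \sqrt{\left(\frac{7}{5} \cdot 5 \cdot 11 \cdot 0 - 171\right) + 310941} = \sqrt{\left(77 \cdot 0 - 171\right) + 310941} = \sqrt{\left(0 - 171\right) + 310941} = \sqrt{-171 + 310941} = \sqrt{310770} = 3 \sqrt{34530}$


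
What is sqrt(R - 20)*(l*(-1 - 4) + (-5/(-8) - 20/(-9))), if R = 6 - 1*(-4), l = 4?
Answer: -1235*I*sqrt(10)/72 ≈ -54.242*I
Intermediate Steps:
R = 10 (R = 6 + 4 = 10)
sqrt(R - 20)*(l*(-1 - 4) + (-5/(-8) - 20/(-9))) = sqrt(10 - 20)*(4*(-1 - 4) + (-5/(-8) - 20/(-9))) = sqrt(-10)*(4*(-5) + (-5*(-1/8) - 20*(-1/9))) = (I*sqrt(10))*(-20 + (5/8 + 20/9)) = (I*sqrt(10))*(-20 + 205/72) = (I*sqrt(10))*(-1235/72) = -1235*I*sqrt(10)/72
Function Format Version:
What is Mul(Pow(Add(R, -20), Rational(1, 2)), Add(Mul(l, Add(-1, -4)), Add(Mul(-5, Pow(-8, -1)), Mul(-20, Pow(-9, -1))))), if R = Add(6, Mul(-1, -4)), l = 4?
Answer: Mul(Rational(-1235, 72), I, Pow(10, Rational(1, 2))) ≈ Mul(-54.242, I)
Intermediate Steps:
R = 10 (R = Add(6, 4) = 10)
Mul(Pow(Add(R, -20), Rational(1, 2)), Add(Mul(l, Add(-1, -4)), Add(Mul(-5, Pow(-8, -1)), Mul(-20, Pow(-9, -1))))) = Mul(Pow(Add(10, -20), Rational(1, 2)), Add(Mul(4, Add(-1, -4)), Add(Mul(-5, Pow(-8, -1)), Mul(-20, Pow(-9, -1))))) = Mul(Pow(-10, Rational(1, 2)), Add(Mul(4, -5), Add(Mul(-5, Rational(-1, 8)), Mul(-20, Rational(-1, 9))))) = Mul(Mul(I, Pow(10, Rational(1, 2))), Add(-20, Add(Rational(5, 8), Rational(20, 9)))) = Mul(Mul(I, Pow(10, Rational(1, 2))), Add(-20, Rational(205, 72))) = Mul(Mul(I, Pow(10, Rational(1, 2))), Rational(-1235, 72)) = Mul(Rational(-1235, 72), I, Pow(10, Rational(1, 2)))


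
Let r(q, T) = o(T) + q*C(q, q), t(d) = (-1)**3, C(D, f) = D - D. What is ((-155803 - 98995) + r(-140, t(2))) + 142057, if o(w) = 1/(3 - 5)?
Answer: -225483/2 ≈ -1.1274e+5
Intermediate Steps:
C(D, f) = 0
t(d) = -1
o(w) = -1/2 (o(w) = 1/(-2) = -1/2)
r(q, T) = -1/2 (r(q, T) = -1/2 + q*0 = -1/2 + 0 = -1/2)
((-155803 - 98995) + r(-140, t(2))) + 142057 = ((-155803 - 98995) - 1/2) + 142057 = (-254798 - 1/2) + 142057 = -509597/2 + 142057 = -225483/2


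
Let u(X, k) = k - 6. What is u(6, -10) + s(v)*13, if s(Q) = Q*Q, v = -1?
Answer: -3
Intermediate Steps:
u(X, k) = -6 + k
s(Q) = Q²
u(6, -10) + s(v)*13 = (-6 - 10) + (-1)²*13 = -16 + 1*13 = -16 + 13 = -3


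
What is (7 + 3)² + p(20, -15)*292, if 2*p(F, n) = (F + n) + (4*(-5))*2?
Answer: -5010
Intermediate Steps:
p(F, n) = -20 + F/2 + n/2 (p(F, n) = ((F + n) + (4*(-5))*2)/2 = ((F + n) - 20*2)/2 = ((F + n) - 40)/2 = (-40 + F + n)/2 = -20 + F/2 + n/2)
(7 + 3)² + p(20, -15)*292 = (7 + 3)² + (-20 + (½)*20 + (½)*(-15))*292 = 10² + (-20 + 10 - 15/2)*292 = 100 - 35/2*292 = 100 - 5110 = -5010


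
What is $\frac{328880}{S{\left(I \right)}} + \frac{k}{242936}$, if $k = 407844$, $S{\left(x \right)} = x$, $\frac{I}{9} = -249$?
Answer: $- \frac{19745703319}{136104894} \approx -145.08$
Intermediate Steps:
$I = -2241$ ($I = 9 \left(-249\right) = -2241$)
$\frac{328880}{S{\left(I \right)}} + \frac{k}{242936} = \frac{328880}{-2241} + \frac{407844}{242936} = 328880 \left(- \frac{1}{2241}\right) + 407844 \cdot \frac{1}{242936} = - \frac{328880}{2241} + \frac{101961}{60734} = - \frac{19745703319}{136104894}$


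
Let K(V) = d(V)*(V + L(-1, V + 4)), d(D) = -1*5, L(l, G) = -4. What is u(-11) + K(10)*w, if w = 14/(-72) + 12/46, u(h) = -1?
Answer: -413/138 ≈ -2.9928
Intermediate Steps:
d(D) = -5
w = 55/828 (w = 14*(-1/72) + 12*(1/46) = -7/36 + 6/23 = 55/828 ≈ 0.066425)
K(V) = 20 - 5*V (K(V) = -5*(V - 4) = -5*(-4 + V) = 20 - 5*V)
u(-11) + K(10)*w = -1 + (20 - 5*10)*(55/828) = -1 + (20 - 50)*(55/828) = -1 - 30*55/828 = -1 - 275/138 = -413/138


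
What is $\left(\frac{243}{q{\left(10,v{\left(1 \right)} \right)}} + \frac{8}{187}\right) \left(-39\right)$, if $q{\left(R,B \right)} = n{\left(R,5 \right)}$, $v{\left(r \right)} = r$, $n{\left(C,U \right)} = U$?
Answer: $- \frac{1773759}{935} \approx -1897.1$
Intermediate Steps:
$q{\left(R,B \right)} = 5$
$\left(\frac{243}{q{\left(10,v{\left(1 \right)} \right)}} + \frac{8}{187}\right) \left(-39\right) = \left(\frac{243}{5} + \frac{8}{187}\right) \left(-39\right) = \frac{45481}{935} \left(-39\right) = - \frac{1773759}{935}$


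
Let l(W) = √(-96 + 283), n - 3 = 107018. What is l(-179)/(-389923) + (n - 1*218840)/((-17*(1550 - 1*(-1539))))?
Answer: 111819/52513 - √187/389923 ≈ 2.1293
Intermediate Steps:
n = 107021 (n = 3 + 107018 = 107021)
l(W) = √187
l(-179)/(-389923) + (n - 1*218840)/((-17*(1550 - 1*(-1539)))) = √187/(-389923) + (107021 - 1*218840)/((-17*(1550 - 1*(-1539)))) = √187*(-1/389923) + (107021 - 218840)/((-17*(1550 + 1539))) = -√187/389923 - 111819/((-17*3089)) = -√187/389923 - 111819/(-52513) = -√187/389923 - 111819*(-1/52513) = -√187/389923 + 111819/52513 = 111819/52513 - √187/389923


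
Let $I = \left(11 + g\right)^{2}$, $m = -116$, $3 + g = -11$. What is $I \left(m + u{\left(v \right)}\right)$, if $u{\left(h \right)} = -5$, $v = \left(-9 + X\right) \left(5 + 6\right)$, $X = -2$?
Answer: $-1089$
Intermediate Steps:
$g = -14$ ($g = -3 - 11 = -14$)
$v = -121$ ($v = \left(-9 - 2\right) \left(5 + 6\right) = \left(-11\right) 11 = -121$)
$I = 9$ ($I = \left(11 - 14\right)^{2} = \left(-3\right)^{2} = 9$)
$I \left(m + u{\left(v \right)}\right) = 9 \left(-116 - 5\right) = 9 \left(-121\right) = -1089$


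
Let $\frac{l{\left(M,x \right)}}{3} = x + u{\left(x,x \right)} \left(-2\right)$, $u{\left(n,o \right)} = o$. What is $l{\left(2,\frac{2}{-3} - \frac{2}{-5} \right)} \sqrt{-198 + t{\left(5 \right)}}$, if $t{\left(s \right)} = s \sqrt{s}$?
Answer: $\frac{4 \sqrt{-198 + 5 \sqrt{5}}}{5} \approx 10.935 i$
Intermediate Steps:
$l{\left(M,x \right)} = - 3 x$ ($l{\left(M,x \right)} = 3 \left(x + x \left(-2\right)\right) = 3 \left(x - 2 x\right) = 3 \left(- x\right) = - 3 x$)
$t{\left(s \right)} = s^{\frac{3}{2}}$
$l{\left(2,\frac{2}{-3} - \frac{2}{-5} \right)} \sqrt{-198 + t{\left(5 \right)}} = - 3 \left(\frac{2}{-3} - \frac{2}{-5}\right) \sqrt{-198 + 5^{\frac{3}{2}}} = - 3 \left(2 \left(- \frac{1}{3}\right) - - \frac{2}{5}\right) \sqrt{-198 + 5 \sqrt{5}} = - 3 \left(- \frac{2}{3} + \frac{2}{5}\right) \sqrt{-198 + 5 \sqrt{5}} = \left(-3\right) \left(- \frac{4}{15}\right) \sqrt{-198 + 5 \sqrt{5}} = \frac{4 \sqrt{-198 + 5 \sqrt{5}}}{5}$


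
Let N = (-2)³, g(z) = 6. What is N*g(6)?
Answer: -48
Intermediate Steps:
N = -8
N*g(6) = -8*6 = -48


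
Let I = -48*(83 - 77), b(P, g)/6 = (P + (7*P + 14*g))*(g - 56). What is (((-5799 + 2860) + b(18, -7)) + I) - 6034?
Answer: -26649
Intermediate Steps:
b(P, g) = 6*(-56 + g)*(8*P + 14*g) (b(P, g) = 6*((P + (7*P + 14*g))*(g - 56)) = 6*((8*P + 14*g)*(-56 + g)) = 6*((-56 + g)*(8*P + 14*g)) = 6*(-56 + g)*(8*P + 14*g))
I = -288 (I = -48*6 = -288)
(((-5799 + 2860) + b(18, -7)) + I) - 6034 = (((-5799 + 2860) + (-4704*(-7) - 2688*18 + 84*(-7)² + 48*18*(-7))) - 288) - 6034 = ((-2939 + (32928 - 48384 + 84*49 - 6048)) - 288) - 6034 = ((-2939 + (32928 - 48384 + 4116 - 6048)) - 288) - 6034 = ((-2939 - 17388) - 288) - 6034 = (-20327 - 288) - 6034 = -20615 - 6034 = -26649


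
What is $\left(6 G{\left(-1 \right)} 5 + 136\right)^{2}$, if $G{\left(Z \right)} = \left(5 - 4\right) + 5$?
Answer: $99856$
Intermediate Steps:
$G{\left(Z \right)} = 6$ ($G{\left(Z \right)} = 1 + 5 = 6$)
$\left(6 G{\left(-1 \right)} 5 + 136\right)^{2} = \left(6 \cdot 6 \cdot 5 + 136\right)^{2} = \left(36 \cdot 5 + 136\right)^{2} = \left(180 + 136\right)^{2} = 316^{2} = 99856$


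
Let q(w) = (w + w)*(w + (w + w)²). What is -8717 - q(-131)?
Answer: 17941689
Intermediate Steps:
q(w) = 2*w*(w + 4*w²) (q(w) = (2*w)*(w + (2*w)²) = (2*w)*(w + 4*w²) = 2*w*(w + 4*w²))
-8717 - q(-131) = -8717 - (-131)²*(2 + 8*(-131)) = -8717 - 17161*(2 - 1048) = -8717 - 17161*(-1046) = -8717 - 1*(-17950406) = -8717 + 17950406 = 17941689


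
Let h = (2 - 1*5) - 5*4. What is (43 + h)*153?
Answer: 3060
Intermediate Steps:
h = -23 (h = (2 - 5) - 20 = -3 - 20 = -23)
(43 + h)*153 = (43 - 23)*153 = 20*153 = 3060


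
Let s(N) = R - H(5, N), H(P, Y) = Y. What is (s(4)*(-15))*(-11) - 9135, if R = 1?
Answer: -9630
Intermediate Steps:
s(N) = 1 - N
(s(4)*(-15))*(-11) - 9135 = ((1 - 1*4)*(-15))*(-11) - 9135 = ((1 - 4)*(-15))*(-11) - 9135 = -3*(-15)*(-11) - 9135 = 45*(-11) - 9135 = -495 - 9135 = -9630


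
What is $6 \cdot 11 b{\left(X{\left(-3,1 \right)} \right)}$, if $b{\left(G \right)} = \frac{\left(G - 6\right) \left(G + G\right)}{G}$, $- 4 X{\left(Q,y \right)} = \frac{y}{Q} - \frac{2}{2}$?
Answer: $-748$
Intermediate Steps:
$X{\left(Q,y \right)} = \frac{1}{4} - \frac{y}{4 Q}$ ($X{\left(Q,y \right)} = - \frac{\frac{y}{Q} - \frac{2}{2}}{4} = - \frac{\frac{y}{Q} - 1}{4} = - \frac{-1 + \frac{y}{Q}}{4} = \frac{1}{4} - \frac{y}{4 Q}$)
$b{\left(G \right)} = -12 + 2 G$ ($b{\left(G \right)} = \frac{\left(-6 + G\right) 2 G}{G} = \frac{2 G \left(-6 + G\right)}{G} = -12 + 2 G$)
$6 \cdot 11 b{\left(X{\left(-3,1 \right)} \right)} = 6 \cdot 11 \left(-12 + 2 \frac{-3 - 1}{4 \left(-3\right)}\right) = 66 \left(-12 + 2 \cdot \frac{1}{4} \left(- \frac{1}{3}\right) \left(-3 - 1\right)\right) = 66 \left(-12 + 2 \cdot \frac{1}{4} \left(- \frac{1}{3}\right) \left(-4\right)\right) = 66 \left(-12 + 2 \cdot \frac{1}{3}\right) = 66 \left(-12 + \frac{2}{3}\right) = 66 \left(- \frac{34}{3}\right) = -748$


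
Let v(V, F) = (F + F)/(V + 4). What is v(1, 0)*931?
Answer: 0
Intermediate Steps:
v(V, F) = 2*F/(4 + V) (v(V, F) = (2*F)/(4 + V) = 2*F/(4 + V))
v(1, 0)*931 = (2*0/(4 + 1))*931 = (2*0/5)*931 = (2*0*(1/5))*931 = 0*931 = 0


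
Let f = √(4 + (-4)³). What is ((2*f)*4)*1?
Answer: 16*I*√15 ≈ 61.968*I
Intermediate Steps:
f = 2*I*√15 (f = √(4 - 64) = √(-60) = 2*I*√15 ≈ 7.746*I)
((2*f)*4)*1 = ((2*(2*I*√15))*4)*1 = ((4*I*√15)*4)*1 = (16*I*√15)*1 = 16*I*√15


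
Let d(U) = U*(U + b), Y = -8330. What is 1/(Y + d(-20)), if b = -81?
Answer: -1/6310 ≈ -0.00015848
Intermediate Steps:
d(U) = U*(-81 + U) (d(U) = U*(U - 81) = U*(-81 + U))
1/(Y + d(-20)) = 1/(-8330 - 20*(-81 - 20)) = 1/(-8330 - 20*(-101)) = 1/(-8330 + 2020) = 1/(-6310) = -1/6310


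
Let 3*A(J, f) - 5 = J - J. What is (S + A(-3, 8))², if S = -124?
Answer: 134689/9 ≈ 14965.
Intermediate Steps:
A(J, f) = 5/3 (A(J, f) = 5/3 + (J - J)/3 = 5/3 + (⅓)*0 = 5/3 + 0 = 5/3)
(S + A(-3, 8))² = (-124 + 5/3)² = (-367/3)² = 134689/9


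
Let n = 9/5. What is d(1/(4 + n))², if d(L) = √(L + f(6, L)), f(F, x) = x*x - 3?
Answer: -2353/841 ≈ -2.7979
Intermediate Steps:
n = 9/5 (n = 9*(⅕) = 9/5 ≈ 1.8000)
f(F, x) = -3 + x² (f(F, x) = x² - 3 = -3 + x²)
d(L) = √(-3 + L + L²) (d(L) = √(L + (-3 + L²)) = √(-3 + L + L²))
d(1/(4 + n))² = (√(-3 + 1/(4 + 9/5) + (1/(4 + 9/5))²))² = (√(-3 + 1/(29/5) + (1/(29/5))²))² = (√(-3 + 5/29 + (5/29)²))² = (√(-3 + 5/29 + 25/841))² = (√(-2353/841))² = (I*√2353/29)² = -2353/841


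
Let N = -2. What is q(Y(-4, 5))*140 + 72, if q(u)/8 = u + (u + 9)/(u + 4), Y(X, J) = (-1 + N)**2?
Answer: 152136/13 ≈ 11703.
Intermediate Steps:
Y(X, J) = 9 (Y(X, J) = (-1 - 2)**2 = (-3)**2 = 9)
q(u) = 8*u + 8*(9 + u)/(4 + u) (q(u) = 8*(u + (u + 9)/(u + 4)) = 8*(u + (9 + u)/(4 + u)) = 8*u + 8*(9 + u)/(4 + u))
q(Y(-4, 5))*140 + 72 = (8*(9 + 9**2 + 5*9)/(4 + 9))*140 + 72 = (8*(9 + 81 + 45)/13)*140 + 72 = (8*(1/13)*135)*140 + 72 = (1080/13)*140 + 72 = 151200/13 + 72 = 152136/13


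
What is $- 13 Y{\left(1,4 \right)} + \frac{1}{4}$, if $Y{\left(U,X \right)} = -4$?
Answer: $\frac{209}{4} \approx 52.25$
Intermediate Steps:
$- 13 Y{\left(1,4 \right)} + \frac{1}{4} = \left(-13\right) \left(-4\right) + \frac{1}{4} = 52 + \frac{1}{4} = \frac{209}{4}$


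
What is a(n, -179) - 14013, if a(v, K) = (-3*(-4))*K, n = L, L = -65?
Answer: -16161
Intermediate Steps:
n = -65
a(v, K) = 12*K
a(n, -179) - 14013 = 12*(-179) - 14013 = -2148 - 14013 = -16161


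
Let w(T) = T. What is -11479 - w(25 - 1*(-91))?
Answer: -11595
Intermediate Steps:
-11479 - w(25 - 1*(-91)) = -11479 - (25 - 1*(-91)) = -11479 - (25 + 91) = -11479 - 1*116 = -11479 - 116 = -11595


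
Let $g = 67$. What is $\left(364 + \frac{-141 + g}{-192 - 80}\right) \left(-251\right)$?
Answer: $- \frac{12434791}{136} \approx -91432.0$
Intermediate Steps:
$\left(364 + \frac{-141 + g}{-192 - 80}\right) \left(-251\right) = \left(364 + \frac{-141 + 67}{-192 - 80}\right) \left(-251\right) = \left(364 - \frac{74}{-272}\right) \left(-251\right) = \left(364 - - \frac{37}{136}\right) \left(-251\right) = \left(364 + \frac{37}{136}\right) \left(-251\right) = \frac{49541}{136} \left(-251\right) = - \frac{12434791}{136}$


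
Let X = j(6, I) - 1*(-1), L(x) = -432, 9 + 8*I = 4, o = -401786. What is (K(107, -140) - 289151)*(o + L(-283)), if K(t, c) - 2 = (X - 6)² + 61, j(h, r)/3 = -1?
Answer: 116250655232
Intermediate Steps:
I = -5/8 (I = -9/8 + (⅛)*4 = -9/8 + ½ = -5/8 ≈ -0.62500)
j(h, r) = -3 (j(h, r) = 3*(-1) = -3)
X = -2 (X = -3 - 1*(-1) = -3 + 1 = -2)
K(t, c) = 127 (K(t, c) = 2 + ((-2 - 6)² + 61) = 2 + ((-8)² + 61) = 2 + (64 + 61) = 2 + 125 = 127)
(K(107, -140) - 289151)*(o + L(-283)) = (127 - 289151)*(-401786 - 432) = -289024*(-402218) = 116250655232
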